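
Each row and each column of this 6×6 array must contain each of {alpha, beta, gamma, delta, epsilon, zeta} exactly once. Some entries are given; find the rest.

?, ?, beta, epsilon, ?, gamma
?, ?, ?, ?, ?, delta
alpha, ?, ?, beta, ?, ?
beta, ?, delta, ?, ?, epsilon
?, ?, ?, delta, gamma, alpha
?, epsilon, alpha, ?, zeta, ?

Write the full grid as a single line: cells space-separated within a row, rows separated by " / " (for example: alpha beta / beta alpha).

zeta alpha beta epsilon delta gamma / gamma zeta epsilon alpha beta delta / alpha delta gamma beta epsilon zeta / beta gamma delta zeta alpha epsilon / epsilon beta zeta delta gamma alpha / delta epsilon alpha gamma zeta beta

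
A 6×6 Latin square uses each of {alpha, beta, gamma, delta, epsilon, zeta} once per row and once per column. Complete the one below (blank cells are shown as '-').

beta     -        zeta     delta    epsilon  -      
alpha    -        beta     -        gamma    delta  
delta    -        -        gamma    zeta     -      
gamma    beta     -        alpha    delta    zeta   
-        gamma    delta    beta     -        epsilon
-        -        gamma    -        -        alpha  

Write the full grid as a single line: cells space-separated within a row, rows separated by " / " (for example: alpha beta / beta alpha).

beta alpha zeta delta epsilon gamma / alpha zeta beta epsilon gamma delta / delta epsilon alpha gamma zeta beta / gamma beta epsilon alpha delta zeta / zeta gamma delta beta alpha epsilon / epsilon delta gamma zeta beta alpha

row 1 has {beta,delta,epsilon,zeta}; column 2 has {beta,gamma} — only alpha is left for (r1,c2).
row 1 has {alpha,beta,delta,epsilon,zeta}; column 6 has {alpha,delta,epsilon,zeta} — only gamma is left for (r1,c6).
row 3 has {gamma,delta,zeta}; column 2 has {alpha,beta,gamma} — only epsilon is left for (r3,c2).
row 3 has {gamma,delta,epsilon,zeta}; column 3 has {beta,gamma,delta,zeta} — only alpha is left for (r3,c3).
row 3 has {alpha,gamma,delta,epsilon,zeta}; column 6 has {alpha,gamma,delta,epsilon,zeta} — only beta is left for (r3,c6).
row 4 has {alpha,beta,gamma,delta,zeta}; column 3 has {alpha,beta,gamma,delta,zeta} — only epsilon is left for (r4,c3).
row 5 has {beta,gamma,delta,epsilon}; column 1 has {alpha,beta,gamma,delta} — only zeta is left for (r5,c1).
row 5 has {beta,gamma,delta,epsilon,zeta}; column 5 has {gamma,delta,epsilon,zeta} — only alpha is left for (r5,c5).
row 6 has {alpha,gamma}; column 1 has {alpha,beta,gamma,delta,zeta} — only epsilon is left for (r6,c1).
row 6 has {alpha,gamma,epsilon}; column 4 has {alpha,beta,gamma,delta} — only zeta is left for (r6,c4).
row 6 has {alpha,gamma,epsilon,zeta}; column 5 has {alpha,gamma,delta,epsilon,zeta} — only beta is left for (r6,c5).
row 2 has {alpha,beta,gamma,delta}; column 2 has {alpha,beta,gamma,epsilon} — only zeta is left for (r2,c2).
row 2 has {alpha,beta,gamma,delta,zeta}; column 4 has {alpha,beta,gamma,delta,zeta} — only epsilon is left for (r2,c4).
row 6 has {alpha,beta,gamma,epsilon,zeta}; column 2 has {alpha,beta,gamma,epsilon,zeta} — only delta is left for (r6,c2).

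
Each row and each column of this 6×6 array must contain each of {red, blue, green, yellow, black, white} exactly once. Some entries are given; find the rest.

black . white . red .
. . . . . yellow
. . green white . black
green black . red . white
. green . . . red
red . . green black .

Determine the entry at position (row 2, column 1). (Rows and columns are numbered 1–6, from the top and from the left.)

(r6,c6) = blue
(r1,c6) = green
(r6,c3) = yellow
(r4,c3) = blue
(r4,c5) = yellow
(r5,c3) = black
(r6,c2) = white
(r2,c3) = red
(r3,c5) = blue
(r5,c5) = white
(r2,c2) = blue
(r2,c4) = black
(r2,c5) = green
(r3,c1) = yellow
(r3,c2) = red
(r5,c1) = blue
(r5,c4) = yellow
(r1,c2) = yellow
(r1,c4) = blue
(r2,c1) = white

white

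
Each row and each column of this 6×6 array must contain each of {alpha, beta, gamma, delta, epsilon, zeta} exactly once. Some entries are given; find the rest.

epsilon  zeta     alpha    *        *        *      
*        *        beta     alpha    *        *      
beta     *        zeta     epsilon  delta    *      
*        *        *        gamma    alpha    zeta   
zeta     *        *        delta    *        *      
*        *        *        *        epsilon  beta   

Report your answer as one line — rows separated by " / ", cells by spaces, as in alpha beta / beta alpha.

At row 1, column 4: row 1 has {alpha,epsilon,zeta}; column 4 has {alpha,gamma,delta,epsilon}; that leaves beta.
At row 1, column 5: row 1 has {alpha,beta,epsilon,zeta}; column 5 has {alpha,delta,epsilon}; that leaves gamma.
At row 1, column 6: row 1 has {alpha,beta,gamma,epsilon,zeta}; column 6 has {beta,zeta}; that leaves delta.
At row 2, column 5: row 2 has {alpha,beta}; column 5 has {alpha,gamma,delta,epsilon}; that leaves zeta.
At row 4, column 1: row 4 has {alpha,gamma,zeta}; column 1 has {beta,epsilon,zeta}; that leaves delta.
At row 4, column 3: row 4 has {alpha,gamma,delta,zeta}; column 3 has {alpha,beta,zeta}; that leaves epsilon.
At row 5, column 3: row 5 has {delta,zeta}; column 3 has {alpha,beta,epsilon,zeta}; that leaves gamma.
At row 5, column 5: row 5 has {gamma,delta,zeta}; column 5 has {alpha,gamma,delta,epsilon,zeta}; that leaves beta.
At row 6, column 3: row 6 has {beta,epsilon}; column 3 has {alpha,beta,gamma,epsilon,zeta}; that leaves delta.
At row 6, column 4: row 6 has {beta,delta,epsilon}; column 4 has {alpha,beta,gamma,delta,epsilon}; that leaves zeta.
At row 2, column 1: row 2 has {alpha,beta,zeta}; column 1 has {beta,delta,epsilon,zeta}; that leaves gamma.
At row 2, column 6: row 2 has {alpha,beta,gamma,zeta}; column 6 has {beta,delta,zeta}; that leaves epsilon.
At row 4, column 2: row 4 has {alpha,gamma,delta,epsilon,zeta}; column 2 has {zeta}; that leaves beta.
At row 5, column 6: row 5 has {beta,gamma,delta,zeta}; column 6 has {beta,delta,epsilon,zeta}; that leaves alpha.
At row 6, column 1: row 6 has {beta,delta,epsilon,zeta}; column 1 has {beta,gamma,delta,epsilon,zeta}; that leaves alpha.
At row 6, column 2: row 6 has {alpha,beta,delta,epsilon,zeta}; column 2 has {beta,zeta}; that leaves gamma.
At row 2, column 2: row 2 has {alpha,beta,gamma,epsilon,zeta}; column 2 has {beta,gamma,zeta}; that leaves delta.
At row 3, column 2: row 3 has {beta,delta,epsilon,zeta}; column 2 has {beta,gamma,delta,zeta}; that leaves alpha.
At row 3, column 6: row 3 has {alpha,beta,delta,epsilon,zeta}; column 6 has {alpha,beta,delta,epsilon,zeta}; that leaves gamma.
At row 5, column 2: row 5 has {alpha,beta,gamma,delta,zeta}; column 2 has {alpha,beta,gamma,delta,zeta}; that leaves epsilon.

epsilon zeta alpha beta gamma delta / gamma delta beta alpha zeta epsilon / beta alpha zeta epsilon delta gamma / delta beta epsilon gamma alpha zeta / zeta epsilon gamma delta beta alpha / alpha gamma delta zeta epsilon beta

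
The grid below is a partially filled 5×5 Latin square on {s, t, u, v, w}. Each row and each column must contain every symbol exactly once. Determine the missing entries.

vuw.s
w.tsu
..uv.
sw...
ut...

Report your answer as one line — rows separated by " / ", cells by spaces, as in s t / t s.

v u w t s / w v t s u / t s u v w / s w v u t / u t s w v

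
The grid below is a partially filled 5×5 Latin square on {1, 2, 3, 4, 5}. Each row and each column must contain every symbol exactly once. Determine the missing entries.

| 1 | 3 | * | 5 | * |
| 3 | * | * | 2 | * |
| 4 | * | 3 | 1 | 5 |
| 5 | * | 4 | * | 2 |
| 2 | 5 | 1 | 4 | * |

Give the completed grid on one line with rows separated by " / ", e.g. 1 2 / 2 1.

Cell (r1,c3): row 1 has {1,3,5}; column 3 has {1,3,4} → 2.
Cell (r1,c5): row 1 has {1,2,3,5}; column 5 has {2,5} → 4.
Cell (r2,c3): row 2 has {2,3}; column 3 has {1,2,3,4} → 5.
Cell (r2,c5): row 2 has {2,3,5}; column 5 has {2,4,5} → 1.
Cell (r3,c2): row 3 has {1,3,4,5}; column 2 has {3,5} → 2.
Cell (r4,c2): row 4 has {2,4,5}; column 2 has {2,3,5} → 1.
Cell (r4,c4): row 4 has {1,2,4,5}; column 4 has {1,2,4,5} → 3.
Cell (r5,c5): row 5 has {1,2,4,5}; column 5 has {1,2,4,5} → 3.
Cell (r2,c2): row 2 has {1,2,3,5}; column 2 has {1,2,3,5} → 4.

1 3 2 5 4 / 3 4 5 2 1 / 4 2 3 1 5 / 5 1 4 3 2 / 2 5 1 4 3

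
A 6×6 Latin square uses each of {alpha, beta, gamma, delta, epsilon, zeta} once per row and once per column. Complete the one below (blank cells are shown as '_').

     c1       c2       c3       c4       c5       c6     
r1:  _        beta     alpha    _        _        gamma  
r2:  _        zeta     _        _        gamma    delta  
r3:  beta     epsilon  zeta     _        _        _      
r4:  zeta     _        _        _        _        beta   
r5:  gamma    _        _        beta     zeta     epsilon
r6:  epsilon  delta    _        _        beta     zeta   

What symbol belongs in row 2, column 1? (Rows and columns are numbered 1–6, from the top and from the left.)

alpha

(r1,c1): row 1 has {alpha,beta,gamma}; column 1 has {beta,gamma,epsilon,zeta}, so it must be delta.
(r1,c5): row 1 has {alpha,beta,gamma,delta}; column 5 has {beta,gamma,zeta}, so it must be epsilon.
(r2,c1): row 2 has {gamma,delta,zeta}; column 1 has {beta,gamma,delta,epsilon,zeta}, so it must be alpha.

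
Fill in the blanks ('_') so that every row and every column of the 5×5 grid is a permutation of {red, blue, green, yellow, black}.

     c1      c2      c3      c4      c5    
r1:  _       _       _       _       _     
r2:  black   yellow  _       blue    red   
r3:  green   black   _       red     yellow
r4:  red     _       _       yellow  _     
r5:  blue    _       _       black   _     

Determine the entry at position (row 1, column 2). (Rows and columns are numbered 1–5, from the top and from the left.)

(r1,c1) = yellow
(r1,c4) = green
(r2,c3) = green
(r3,c3) = blue
(r4,c3) = black
(r5,c5) = green
(r1,c3) = red
(r4,c5) = blue
(r5,c2) = red
(r5,c3) = yellow
(r1,c2) = blue

blue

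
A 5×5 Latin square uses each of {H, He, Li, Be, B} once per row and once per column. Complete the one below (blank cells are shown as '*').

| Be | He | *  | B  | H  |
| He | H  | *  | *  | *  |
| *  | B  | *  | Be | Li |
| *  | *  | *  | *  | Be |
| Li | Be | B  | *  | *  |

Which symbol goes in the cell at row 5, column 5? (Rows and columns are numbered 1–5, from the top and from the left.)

He

Cell (r1,c3): row 1 has {H,He,Be,B}; column 3 has {B} → Li.
Cell (r2,c3): row 2 has {H,He}; column 3 has {Li,B} → Be.
Cell (r2,c4): row 2 has {H,He,Be}; column 4 has {Be,B} → Li.
Cell (r2,c5): row 2 has {H,He,Li,Be}; column 5 has {H,Li,Be} → B.
Cell (r3,c1): row 3 has {Li,Be,B}; column 1 has {He,Li,Be} → H.
Cell (r3,c3): row 3 has {H,Li,Be,B}; column 3 has {Li,Be,B} → He.
Cell (r4,c1): row 4 has {Be}; column 1 has {H,He,Li,Be} → B.
Cell (r4,c2): row 4 has {Be,B}; column 2 has {H,He,Be,B} → Li.
Cell (r4,c3): row 4 has {Li,Be,B}; column 3 has {He,Li,Be,B} → H.
Cell (r4,c4): row 4 has {H,Li,Be,B}; column 4 has {Li,Be,B} → He.
Cell (r5,c4): row 5 has {Li,Be,B}; column 4 has {He,Li,Be,B} → H.
Cell (r5,c5): row 5 has {H,Li,Be,B}; column 5 has {H,Li,Be,B} → He.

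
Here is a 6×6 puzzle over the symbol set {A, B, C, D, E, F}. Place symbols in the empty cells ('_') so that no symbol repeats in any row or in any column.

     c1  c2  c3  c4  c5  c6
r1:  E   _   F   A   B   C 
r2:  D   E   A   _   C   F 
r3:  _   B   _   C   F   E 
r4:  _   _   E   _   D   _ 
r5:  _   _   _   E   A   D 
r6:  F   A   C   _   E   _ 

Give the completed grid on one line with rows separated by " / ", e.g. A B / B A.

E D F A B C / D E A B C F / A B D C F E / B C E F D A / C F B E A D / F A C D E B

(r1,c2) = D
(r2,c4) = B
(r3,c1) = A
(r3,c3) = D
(r4,c4) = F
(r5,c3) = B
(r6,c4) = D
(r6,c6) = B
(r4,c2) = C
(r4,c6) = A
(r5,c1) = C
(r5,c2) = F
(r4,c1) = B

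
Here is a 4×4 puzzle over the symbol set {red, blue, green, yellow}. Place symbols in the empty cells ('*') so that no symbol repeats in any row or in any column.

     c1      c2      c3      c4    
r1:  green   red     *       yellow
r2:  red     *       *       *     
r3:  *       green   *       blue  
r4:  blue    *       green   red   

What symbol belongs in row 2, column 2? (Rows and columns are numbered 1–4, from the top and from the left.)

blue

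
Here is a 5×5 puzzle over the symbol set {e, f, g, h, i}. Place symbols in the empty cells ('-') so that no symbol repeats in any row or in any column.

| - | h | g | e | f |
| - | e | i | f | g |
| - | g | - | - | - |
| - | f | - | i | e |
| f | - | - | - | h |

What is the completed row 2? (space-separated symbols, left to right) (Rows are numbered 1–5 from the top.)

h e i f g

(r1,c1) = i
(r2,c1) = h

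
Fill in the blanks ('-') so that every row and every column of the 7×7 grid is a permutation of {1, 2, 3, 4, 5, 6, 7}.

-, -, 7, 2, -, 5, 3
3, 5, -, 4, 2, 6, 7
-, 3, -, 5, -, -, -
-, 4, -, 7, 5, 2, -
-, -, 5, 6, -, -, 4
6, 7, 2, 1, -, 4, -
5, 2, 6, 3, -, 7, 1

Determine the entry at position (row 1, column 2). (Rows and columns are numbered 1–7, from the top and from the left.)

6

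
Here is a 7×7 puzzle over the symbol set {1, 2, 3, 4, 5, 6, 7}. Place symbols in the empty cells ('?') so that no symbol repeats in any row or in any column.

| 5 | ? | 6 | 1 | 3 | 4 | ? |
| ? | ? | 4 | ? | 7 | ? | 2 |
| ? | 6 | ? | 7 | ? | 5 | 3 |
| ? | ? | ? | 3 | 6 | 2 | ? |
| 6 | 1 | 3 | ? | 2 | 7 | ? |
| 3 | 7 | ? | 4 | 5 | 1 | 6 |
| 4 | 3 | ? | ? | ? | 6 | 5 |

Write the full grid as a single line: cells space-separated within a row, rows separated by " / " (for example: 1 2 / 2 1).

5 2 6 1 3 4 7 / 1 5 4 6 7 3 2 / 2 6 1 7 4 5 3 / 7 4 5 3 6 2 1 / 6 1 3 5 2 7 4 / 3 7 2 4 5 1 6 / 4 3 7 2 1 6 5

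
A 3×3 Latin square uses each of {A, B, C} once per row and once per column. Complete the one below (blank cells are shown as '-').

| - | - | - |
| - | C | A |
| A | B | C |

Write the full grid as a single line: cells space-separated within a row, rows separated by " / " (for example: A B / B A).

Cell (r1,c2): row 1 is empty so far; column 2 has {B,C} → A.
Cell (r1,c3): row 1 has {A}; column 3 has {A,C} → B.
Cell (r2,c1): row 2 has {A,C}; column 1 has {A} → B.
Cell (r1,c1): row 1 has {A,B}; column 1 has {A,B} → C.

C A B / B C A / A B C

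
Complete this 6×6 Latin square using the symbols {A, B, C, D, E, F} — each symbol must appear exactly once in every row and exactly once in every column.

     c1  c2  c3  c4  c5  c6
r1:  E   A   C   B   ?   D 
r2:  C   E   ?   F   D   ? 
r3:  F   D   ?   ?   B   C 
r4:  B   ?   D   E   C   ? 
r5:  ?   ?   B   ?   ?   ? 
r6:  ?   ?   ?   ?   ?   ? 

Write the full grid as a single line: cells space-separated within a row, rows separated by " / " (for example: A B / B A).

E A C B F D / C E A F D B / F D E A B C / B F D E C A / A C B D E F / D B F C A E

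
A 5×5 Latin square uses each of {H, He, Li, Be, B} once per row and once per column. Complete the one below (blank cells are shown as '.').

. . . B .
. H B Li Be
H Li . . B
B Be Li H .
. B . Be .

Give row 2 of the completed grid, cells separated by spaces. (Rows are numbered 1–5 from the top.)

He H B Li Be

(r1,c2) = He
(r2,c1) = He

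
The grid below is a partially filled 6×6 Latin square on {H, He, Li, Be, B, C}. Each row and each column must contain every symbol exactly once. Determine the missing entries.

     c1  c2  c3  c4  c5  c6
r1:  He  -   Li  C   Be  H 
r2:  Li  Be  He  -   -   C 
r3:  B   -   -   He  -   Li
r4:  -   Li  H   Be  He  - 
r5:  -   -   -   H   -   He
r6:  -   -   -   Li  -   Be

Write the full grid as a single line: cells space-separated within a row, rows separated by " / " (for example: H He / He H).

He B Li C Be H / Li Be He B H C / B H Be He C Li / C Li H Be He B / Be C B H Li He / H He C Li B Be

(r1,c2) = B
(r2,c4) = B
(r2,c5) = H
(r3,c5) = C
(r4,c1) = C
(r4,c6) = B
(r5,c1) = Be
(r5,c2) = C
(r5,c3) = B
(r5,c5) = Li
(r6,c1) = H
(r6,c2) = He
(r6,c3) = C
(r6,c5) = B
(r3,c2) = H
(r3,c3) = Be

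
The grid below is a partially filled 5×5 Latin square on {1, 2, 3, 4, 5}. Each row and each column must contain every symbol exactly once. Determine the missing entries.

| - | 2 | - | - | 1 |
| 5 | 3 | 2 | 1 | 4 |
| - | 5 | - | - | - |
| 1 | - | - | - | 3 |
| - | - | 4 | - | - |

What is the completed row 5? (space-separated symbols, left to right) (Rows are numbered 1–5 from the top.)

2 1 4 3 5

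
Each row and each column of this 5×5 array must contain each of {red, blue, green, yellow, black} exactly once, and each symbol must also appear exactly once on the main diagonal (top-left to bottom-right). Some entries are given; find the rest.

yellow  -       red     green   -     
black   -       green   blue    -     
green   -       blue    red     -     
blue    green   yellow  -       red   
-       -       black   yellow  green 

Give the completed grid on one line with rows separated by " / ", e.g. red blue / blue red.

yellow black red green blue / black red green blue yellow / green yellow blue red black / blue green yellow black red / red blue black yellow green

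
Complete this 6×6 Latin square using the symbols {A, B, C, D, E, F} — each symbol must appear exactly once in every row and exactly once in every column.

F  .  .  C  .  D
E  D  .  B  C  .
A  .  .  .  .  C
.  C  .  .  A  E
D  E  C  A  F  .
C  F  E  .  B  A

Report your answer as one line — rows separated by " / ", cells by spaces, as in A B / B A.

F A B C E D / E D A B C F / A B F E D C / B C D F A E / D E C A F B / C F E D B A

(r1,c5): row 1 has {C,D,F}; column 5 has {A,B,C,F}, so it must be E.
(r2,c6): row 2 has {B,C,D,E}; column 6 has {A,C,D,E}, so it must be F.
(r3,c2): row 3 has {A,C}; column 2 has {C,D,E,F}, so it must be B.
(r3,c5): row 3 has {A,B,C}; column 5 has {A,B,C,E,F}, so it must be D.
(r4,c1): row 4 has {A,C,E}; column 1 has {A,C,D,E,F}, so it must be B.
(r5,c6): row 5 has {A,C,D,E,F}; column 6 has {A,C,D,E,F}, so it must be B.
(r6,c4): row 6 has {A,B,C,E,F}; column 4 has {A,B,C}, so it must be D.
(r1,c2): row 1 has {C,D,E,F}; column 2 has {B,C,D,E,F}, so it must be A.
(r1,c3): row 1 has {A,C,D,E,F}; column 3 has {C,E}, so it must be B.
(r2,c3): row 2 has {B,C,D,E,F}; column 3 has {B,C,E}, so it must be A.
(r3,c3): row 3 has {A,B,C,D}; column 3 has {A,B,C,E}, so it must be F.
(r3,c4): row 3 has {A,B,C,D,F}; column 4 has {A,B,C,D}, so it must be E.
(r4,c3): row 4 has {A,B,C,E}; column 3 has {A,B,C,E,F}, so it must be D.
(r4,c4): row 4 has {A,B,C,D,E}; column 4 has {A,B,C,D,E}, so it must be F.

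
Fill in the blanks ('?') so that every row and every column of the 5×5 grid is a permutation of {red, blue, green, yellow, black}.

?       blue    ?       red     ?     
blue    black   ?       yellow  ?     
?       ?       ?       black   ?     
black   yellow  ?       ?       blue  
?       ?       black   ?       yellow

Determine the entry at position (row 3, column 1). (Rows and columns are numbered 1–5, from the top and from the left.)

At row 4, column 4: row 4 has {blue,yellow,black}; column 4 has {red,yellow,black}; that leaves green.
At row 5, column 4: row 5 has {yellow,black}; column 4 has {red,green,yellow,black}; that leaves blue.
At row 4, column 3: row 4 has {blue,green,yellow,black}; column 3 has {black}; that leaves red.
At row 2, column 3: row 2 has {blue,yellow,black}; column 3 has {red,black}; that leaves green.
At row 2, column 5: row 2 has {blue,green,yellow,black}; column 5 has {blue,yellow}; that leaves red.
At row 3, column 5: row 3 has {black}; column 5 has {red,blue,yellow}; that leaves green.
At row 1, column 3: row 1 has {red,blue}; column 3 has {red,green,black}; that leaves yellow.
At row 1, column 5: row 1 has {red,blue,yellow}; column 5 has {red,blue,green,yellow}; that leaves black.
At row 3, column 2: row 3 has {green,black}; column 2 has {blue,yellow,black}; that leaves red.
At row 3, column 3: row 3 has {red,green,black}; column 3 has {red,green,yellow,black}; that leaves blue.
At row 5, column 2: row 5 has {blue,yellow,black}; column 2 has {red,blue,yellow,black}; that leaves green.
At row 1, column 1: row 1 has {red,blue,yellow,black}; column 1 has {blue,black}; that leaves green.
At row 3, column 1: row 3 has {red,blue,green,black}; column 1 has {blue,green,black}; that leaves yellow.

yellow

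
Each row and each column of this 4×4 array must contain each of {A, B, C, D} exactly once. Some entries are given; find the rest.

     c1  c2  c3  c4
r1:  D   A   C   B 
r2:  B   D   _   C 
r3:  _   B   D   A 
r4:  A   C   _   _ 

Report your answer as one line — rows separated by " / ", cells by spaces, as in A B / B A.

D A C B / B D A C / C B D A / A C B D

(r2,c3) = A
(r3,c1) = C
(r4,c3) = B
(r4,c4) = D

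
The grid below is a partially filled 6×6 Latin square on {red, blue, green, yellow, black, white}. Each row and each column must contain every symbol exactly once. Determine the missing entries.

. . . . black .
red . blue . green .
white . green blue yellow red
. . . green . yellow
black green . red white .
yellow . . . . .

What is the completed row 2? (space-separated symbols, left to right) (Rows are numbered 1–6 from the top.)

red yellow blue white green black

row 3 has {red,blue,green,yellow,white}; column 2 has {green} — only black is left for (r3,c2).
row 4 has {green,yellow}; column 1 has {red,yellow,black,white} — only blue is left for (r4,c1).
row 4 has {blue,green,yellow}; column 5 has {green,yellow,black,white} — only red is left for (r4,c5).
row 5 has {red,green,black,white}; column 3 has {blue,green} — only yellow is left for (r5,c3).
row 5 has {red,green,yellow,black,white}; column 6 has {red,yellow} — only blue is left for (r5,c6).
row 6 has {yellow}; column 5 has {red,green,yellow,black,white} — only blue is left for (r6,c5).
row 1 has {black}; column 1 has {red,blue,yellow,black,white} — only green is left for (r1,c1).
row 1 has {green,black}; column 6 has {red,blue,yellow} — only white is left for (r1,c6).
row 2 has {red,blue,green}; column 6 has {red,blue,yellow,white} — only black is left for (r2,c6).
row 4 has {red,blue,green,yellow}; column 2 has {green,black} — only white is left for (r4,c2).
row 4 has {red,blue,green,yellow,white}; column 3 has {blue,green,yellow} — only black is left for (r4,c3).
row 6 has {blue,yellow}; column 2 has {green,black,white} — only red is left for (r6,c2).
row 6 has {red,blue,yellow}; column 3 has {blue,green,yellow,black} — only white is left for (r6,c3).
row 6 has {red,blue,yellow,white}; column 4 has {red,blue,green} — only black is left for (r6,c4).
row 6 has {red,blue,yellow,black,white}; column 6 has {red,blue,yellow,black,white} — only green is left for (r6,c6).
row 1 has {green,black,white}; column 3 has {blue,green,yellow,black,white} — only red is left for (r1,c3).
row 1 has {red,green,black,white}; column 4 has {red,blue,green,black} — only yellow is left for (r1,c4).
row 2 has {red,blue,green,black}; column 2 has {red,green,black,white} — only yellow is left for (r2,c2).
row 2 has {red,blue,green,yellow,black}; column 4 has {red,blue,green,yellow,black} — only white is left for (r2,c4).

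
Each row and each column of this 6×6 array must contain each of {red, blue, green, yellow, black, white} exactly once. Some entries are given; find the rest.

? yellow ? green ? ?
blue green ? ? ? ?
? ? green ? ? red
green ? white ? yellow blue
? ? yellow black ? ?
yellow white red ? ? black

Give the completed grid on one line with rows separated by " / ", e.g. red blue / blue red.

red yellow blue green black white / blue green black white red yellow / black blue green yellow white red / green black white red yellow blue / white red yellow black blue green / yellow white red blue green black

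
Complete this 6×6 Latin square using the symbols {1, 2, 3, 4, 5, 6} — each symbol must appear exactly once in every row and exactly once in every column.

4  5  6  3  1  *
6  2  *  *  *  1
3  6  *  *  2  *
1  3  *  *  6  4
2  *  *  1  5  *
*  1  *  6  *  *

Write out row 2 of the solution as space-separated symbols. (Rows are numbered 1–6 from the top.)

6 2 4 5 3 1

(r1,c6) = 2
(r3,c6) = 5
(r5,c2) = 4
(r5,c3) = 3
(r5,c6) = 6
(r6,c1) = 5
(r6,c6) = 3
(r3,c4) = 4
(r6,c5) = 4
(r2,c4) = 5
(r2,c5) = 3
(r3,c3) = 1
(r4,c4) = 2
(r6,c3) = 2
(r2,c3) = 4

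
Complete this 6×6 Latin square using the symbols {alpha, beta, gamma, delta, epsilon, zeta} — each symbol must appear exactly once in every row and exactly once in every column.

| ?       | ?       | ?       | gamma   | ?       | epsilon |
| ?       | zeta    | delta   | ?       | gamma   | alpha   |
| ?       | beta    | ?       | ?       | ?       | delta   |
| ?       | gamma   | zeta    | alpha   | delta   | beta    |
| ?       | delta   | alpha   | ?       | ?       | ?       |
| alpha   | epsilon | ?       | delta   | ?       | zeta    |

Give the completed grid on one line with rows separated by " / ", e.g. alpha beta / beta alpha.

delta alpha beta gamma zeta epsilon / beta zeta delta epsilon gamma alpha / gamma beta epsilon zeta alpha delta / epsilon gamma zeta alpha delta beta / zeta delta alpha beta epsilon gamma / alpha epsilon gamma delta beta zeta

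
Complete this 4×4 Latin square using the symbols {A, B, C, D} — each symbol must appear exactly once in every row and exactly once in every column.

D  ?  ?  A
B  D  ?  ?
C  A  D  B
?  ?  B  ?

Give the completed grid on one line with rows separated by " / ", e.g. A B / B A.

D B C A / B D A C / C A D B / A C B D

(r1,c3) = C
(r2,c3) = A
(r2,c4) = C
(r4,c1) = A
(r4,c2) = C
(r4,c4) = D
(r1,c2) = B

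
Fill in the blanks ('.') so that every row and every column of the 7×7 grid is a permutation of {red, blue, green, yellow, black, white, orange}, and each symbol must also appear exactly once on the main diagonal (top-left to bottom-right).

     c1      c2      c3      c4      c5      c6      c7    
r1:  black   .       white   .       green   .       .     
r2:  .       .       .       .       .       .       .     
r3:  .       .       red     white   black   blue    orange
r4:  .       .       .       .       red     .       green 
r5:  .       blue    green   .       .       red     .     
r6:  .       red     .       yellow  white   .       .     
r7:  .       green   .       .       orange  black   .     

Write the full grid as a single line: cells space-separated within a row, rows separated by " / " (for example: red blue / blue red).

black orange white blue green yellow red / red white black green blue orange yellow / green yellow red white black blue orange / yellow black blue orange red white green / orange blue green black yellow red white / blue red orange yellow white green black / white green yellow red orange black blue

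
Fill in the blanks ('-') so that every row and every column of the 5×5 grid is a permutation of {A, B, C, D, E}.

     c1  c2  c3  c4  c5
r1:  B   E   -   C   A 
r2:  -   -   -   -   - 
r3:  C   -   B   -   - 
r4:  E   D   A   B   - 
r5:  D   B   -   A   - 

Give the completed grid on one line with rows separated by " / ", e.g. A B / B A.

B E D C A / A C E D B / C A B E D / E D A B C / D B C A E

At row 1, column 3: row 1 has {A,B,C,E}; column 3 has {A,B}; that leaves D.
At row 2, column 1: row 2 is empty so far; column 1 has {B,C,D,E}; that leaves A.
At row 2, column 2: row 2 has {A}; column 2 has {B,D,E}; that leaves C.
At row 2, column 3: row 2 has {A,C}; column 3 has {A,B,D}; that leaves E.
At row 2, column 4: row 2 has {A,C,E}; column 4 has {A,B,C}; that leaves D.
At row 2, column 5: row 2 has {A,C,D,E}; column 5 has {A}; that leaves B.
At row 3, column 2: row 3 has {B,C}; column 2 has {B,C,D,E}; that leaves A.
At row 3, column 4: row 3 has {A,B,C}; column 4 has {A,B,C,D}; that leaves E.
At row 3, column 5: row 3 has {A,B,C,E}; column 5 has {A,B}; that leaves D.
At row 4, column 5: row 4 has {A,B,D,E}; column 5 has {A,B,D}; that leaves C.
At row 5, column 3: row 5 has {A,B,D}; column 3 has {A,B,D,E}; that leaves C.
At row 5, column 5: row 5 has {A,B,C,D}; column 5 has {A,B,C,D}; that leaves E.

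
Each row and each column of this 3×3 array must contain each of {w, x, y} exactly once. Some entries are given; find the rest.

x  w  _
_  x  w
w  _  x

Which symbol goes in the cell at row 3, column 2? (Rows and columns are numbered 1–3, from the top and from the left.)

y

(r1,c3) = y
(r2,c1) = y
(r3,c2) = y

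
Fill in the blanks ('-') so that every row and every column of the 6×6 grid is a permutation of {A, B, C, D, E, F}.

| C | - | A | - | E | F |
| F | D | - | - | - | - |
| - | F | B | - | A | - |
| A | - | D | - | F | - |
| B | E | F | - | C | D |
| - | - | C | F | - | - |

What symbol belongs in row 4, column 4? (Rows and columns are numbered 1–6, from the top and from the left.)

At row 1, column 2: row 1 has {A,C,E,F}; column 2 has {D,E,F}; that leaves B.
At row 1, column 4: row 1 has {A,B,C,E,F}; column 4 has {F}; that leaves D.
At row 2, column 3: row 2 has {D,F}; column 3 has {A,B,C,D,F}; that leaves E.
At row 2, column 5: row 2 has {D,E,F}; column 5 has {A,C,E,F}; that leaves B.
At row 4, column 2: row 4 has {A,D,F}; column 2 has {B,D,E,F}; that leaves C.
At row 5, column 4: row 5 has {B,C,D,E,F}; column 4 has {D,F}; that leaves A.
At row 6, column 2: row 6 has {C,F}; column 2 has {B,C,D,E,F}; that leaves A.
At row 6, column 5: row 6 has {A,C,F}; column 5 has {A,B,C,E,F}; that leaves D.
At row 2, column 4: row 2 has {B,D,E,F}; column 4 has {A,D,F}; that leaves C.
At row 2, column 6: row 2 has {B,C,D,E,F}; column 6 has {D,F}; that leaves A.
At row 3, column 4: row 3 has {A,B,F}; column 4 has {A,C,D,F}; that leaves E.
At row 3, column 6: row 3 has {A,B,E,F}; column 6 has {A,D,F}; that leaves C.
At row 4, column 4: row 4 has {A,C,D,F}; column 4 has {A,C,D,E,F}; that leaves B.

B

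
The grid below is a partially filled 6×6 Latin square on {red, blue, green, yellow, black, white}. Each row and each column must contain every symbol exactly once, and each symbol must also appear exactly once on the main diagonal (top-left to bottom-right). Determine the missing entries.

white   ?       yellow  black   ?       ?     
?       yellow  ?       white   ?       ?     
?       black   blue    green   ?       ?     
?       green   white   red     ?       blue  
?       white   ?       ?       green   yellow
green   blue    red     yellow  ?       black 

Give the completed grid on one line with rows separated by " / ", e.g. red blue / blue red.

white red yellow black blue green / blue yellow green white black red / yellow black blue green red white / black green white red yellow blue / red white black blue green yellow / green blue red yellow white black

Cell (r1,c2): row 1 has {yellow,black,white}; column 2 has {blue,green,yellow,black,white} → red.
Cell (r1,c5): row 1 has {red,yellow,black,white}; column 5 has {green} → blue.
Cell (r1,c6): row 1 has {red,blue,yellow,black,white}; column 6 has {blue,yellow,black} → green.
Cell (r2,c6): row 2 has {yellow,white}; column 6 has {blue,green,yellow,black} → red.
Cell (r3,c6): row 3 has {blue,green,black}; column 6 has {red,blue,green,yellow,black} → white.
Cell (r5,c3): row 5 has {green,yellow,white}; column 3 has {red,blue,yellow,white} → black.
Cell (r5,c4): row 5 has {green,yellow,black,white}; column 4 has {red,green,yellow,black,white} → blue.
Cell (r6,c5): row 6 has {red,blue,green,yellow,black}; column 5 has {blue,green} → white.
Cell (r2,c3): row 2 has {red,yellow,white}; column 3 has {red,blue,yellow,black,white} → green.
Cell (r2,c5): row 2 has {red,green,yellow,white}; column 5 has {blue,green,white} → black.
Cell (r4,c5): row 4 has {red,blue,green,white}; column 5 has {blue,green,black,white} → yellow.
Cell (r5,c1): row 5 has {blue,green,yellow,black,white}; column 1 has {green,white} → red.
Cell (r2,c1): row 2 has {red,green,yellow,black,white}; column 1 has {red,green,white} → blue.
Cell (r3,c1): row 3 has {blue,green,black,white}; column 1 has {red,blue,green,white} → yellow.
Cell (r3,c5): row 3 has {blue,green,yellow,black,white}; column 5 has {blue,green,yellow,black,white} → red.
Cell (r4,c1): row 4 has {red,blue,green,yellow,white}; column 1 has {red,blue,green,yellow,white} → black.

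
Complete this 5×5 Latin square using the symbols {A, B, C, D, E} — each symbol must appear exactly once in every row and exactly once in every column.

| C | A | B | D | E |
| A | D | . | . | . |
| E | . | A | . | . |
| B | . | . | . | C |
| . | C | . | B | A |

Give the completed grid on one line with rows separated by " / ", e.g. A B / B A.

Cell (r2,c5): row 2 has {A,D}; column 5 has {A,C,E} → B.
Cell (r3,c2): row 3 has {A,E}; column 2 has {A,C,D} → B.
Cell (r3,c4): row 3 has {A,B,E}; column 4 has {B,D} → C.
Cell (r3,c5): row 3 has {A,B,C,E}; column 5 has {A,B,C,E} → D.
Cell (r4,c2): row 4 has {B,C}; column 2 has {A,B,C,D} → E.
Cell (r4,c3): row 4 has {B,C,E}; column 3 has {A,B} → D.
Cell (r4,c4): row 4 has {B,C,D,E}; column 4 has {B,C,D} → A.
Cell (r5,c1): row 5 has {A,B,C}; column 1 has {A,B,C,E} → D.
Cell (r5,c3): row 5 has {A,B,C,D}; column 3 has {A,B,D} → E.
Cell (r2,c3): row 2 has {A,B,D}; column 3 has {A,B,D,E} → C.
Cell (r2,c4): row 2 has {A,B,C,D}; column 4 has {A,B,C,D} → E.

C A B D E / A D C E B / E B A C D / B E D A C / D C E B A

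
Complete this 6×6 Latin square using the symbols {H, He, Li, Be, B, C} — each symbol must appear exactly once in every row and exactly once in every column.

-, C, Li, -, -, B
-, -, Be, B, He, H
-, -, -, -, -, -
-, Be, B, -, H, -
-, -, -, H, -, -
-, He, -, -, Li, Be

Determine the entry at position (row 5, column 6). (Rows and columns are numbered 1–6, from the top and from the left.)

(r1,c5) = Be
(r2,c2) = Li
(r5,c2) = B
(r5,c5) = C
(r6,c4) = C
(r1,c4) = He
(r2,c1) = C
(r3,c2) = H
(r3,c5) = B
(r4,c4) = Li
(r5,c3) = He
(r5,c6) = Li

Li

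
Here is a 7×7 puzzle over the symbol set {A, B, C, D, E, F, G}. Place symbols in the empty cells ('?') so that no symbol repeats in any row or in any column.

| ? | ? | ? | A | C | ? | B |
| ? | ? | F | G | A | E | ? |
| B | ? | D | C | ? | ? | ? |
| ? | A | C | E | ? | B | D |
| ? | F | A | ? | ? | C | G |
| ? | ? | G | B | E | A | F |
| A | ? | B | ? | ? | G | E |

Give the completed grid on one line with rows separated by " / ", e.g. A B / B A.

F G E A C D B / D B F G A E C / B E D C G F A / G A C E F B D / E F A D B C G / C D G B E A F / A C B F D G E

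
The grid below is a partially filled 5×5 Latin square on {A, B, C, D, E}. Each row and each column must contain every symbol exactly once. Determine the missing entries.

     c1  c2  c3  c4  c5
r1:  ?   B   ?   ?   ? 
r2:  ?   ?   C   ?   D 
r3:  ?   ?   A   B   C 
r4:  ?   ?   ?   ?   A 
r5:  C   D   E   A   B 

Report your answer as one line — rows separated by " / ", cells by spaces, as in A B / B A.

A B D C E / B A C E D / D E A B C / E C B D A / C D E A B

Cell (r1,c3): row 1 has {B}; column 3 has {A,C,E} → D.
Cell (r1,c5): row 1 has {B,D}; column 5 has {A,B,C,D} → E.
Cell (r2,c4): row 2 has {C,D}; column 4 has {A,B} → E.
Cell (r3,c2): row 3 has {A,B,C}; column 2 has {B,D} → E.
Cell (r4,c2): row 4 has {A}; column 2 has {B,D,E} → C.
Cell (r4,c3): row 4 has {A,C}; column 3 has {A,C,D,E} → B.
Cell (r4,c4): row 4 has {A,B,C}; column 4 has {A,B,E} → D.
Cell (r1,c1): row 1 has {B,D,E}; column 1 has {C} → A.
Cell (r1,c4): row 1 has {A,B,D,E}; column 4 has {A,B,D,E} → C.
Cell (r2,c1): row 2 has {C,D,E}; column 1 has {A,C} → B.
Cell (r2,c2): row 2 has {B,C,D,E}; column 2 has {B,C,D,E} → A.
Cell (r3,c1): row 3 has {A,B,C,E}; column 1 has {A,B,C} → D.
Cell (r4,c1): row 4 has {A,B,C,D}; column 1 has {A,B,C,D} → E.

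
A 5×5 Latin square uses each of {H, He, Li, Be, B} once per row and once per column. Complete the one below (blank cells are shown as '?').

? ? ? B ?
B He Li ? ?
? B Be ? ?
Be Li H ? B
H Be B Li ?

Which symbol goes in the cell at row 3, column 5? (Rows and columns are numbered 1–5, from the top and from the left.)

(r1,c2) = H
(r1,c3) = He
(r4,c4) = He
(r5,c5) = He
(r1,c1) = Li
(r1,c5) = Be
(r2,c5) = H
(r3,c1) = He
(r3,c4) = H
(r3,c5) = Li

Li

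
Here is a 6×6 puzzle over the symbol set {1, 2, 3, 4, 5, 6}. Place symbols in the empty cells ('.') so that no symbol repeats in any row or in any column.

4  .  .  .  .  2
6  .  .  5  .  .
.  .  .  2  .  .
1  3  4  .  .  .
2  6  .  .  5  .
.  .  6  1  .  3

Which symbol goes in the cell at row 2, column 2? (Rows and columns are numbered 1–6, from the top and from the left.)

1

Cell (r4,c4): row 4 has {1,3,4}; column 4 has {1,2,5} → 6.
Cell (r4,c5): row 4 has {1,3,4,6}; column 5 has {5} → 2.
Cell (r4,c6): row 4 has {1,2,3,4,6}; column 6 has {2,3} → 5.
Cell (r6,c1): row 6 has {1,3,6}; column 1 has {1,2,4,6} → 5.
Cell (r6,c5): row 6 has {1,3,5,6}; column 5 has {2,5} → 4.
Cell (r1,c4): row 1 has {2,4}; column 4 has {1,2,5,6} → 3.
Cell (r3,c1): row 3 has {2}; column 1 has {1,2,4,5,6} → 3.
Cell (r5,c4): row 5 has {2,5,6}; column 4 has {1,2,3,5,6} → 4.
Cell (r5,c6): row 5 has {2,4,5,6}; column 6 has {2,3,5} → 1.
Cell (r6,c2): row 6 has {1,3,4,5,6}; column 2 has {3,6} → 2.
Cell (r2,c6): row 2 has {5,6}; column 6 has {1,2,3,5} → 4.
Cell (r3,c6): row 3 has {2,3}; column 6 has {1,2,3,4,5} → 6.
Cell (r5,c3): row 5 has {1,2,4,5,6}; column 3 has {4,6} → 3.
Cell (r2,c2): row 2 has {4,5,6}; column 2 has {2,3,6} → 1.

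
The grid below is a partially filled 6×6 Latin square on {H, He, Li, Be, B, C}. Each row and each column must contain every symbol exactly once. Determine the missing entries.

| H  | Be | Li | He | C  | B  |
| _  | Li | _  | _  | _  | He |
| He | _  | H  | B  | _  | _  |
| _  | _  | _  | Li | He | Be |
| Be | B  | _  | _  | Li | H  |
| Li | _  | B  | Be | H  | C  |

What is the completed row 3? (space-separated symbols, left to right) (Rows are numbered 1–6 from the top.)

He C H B Be Li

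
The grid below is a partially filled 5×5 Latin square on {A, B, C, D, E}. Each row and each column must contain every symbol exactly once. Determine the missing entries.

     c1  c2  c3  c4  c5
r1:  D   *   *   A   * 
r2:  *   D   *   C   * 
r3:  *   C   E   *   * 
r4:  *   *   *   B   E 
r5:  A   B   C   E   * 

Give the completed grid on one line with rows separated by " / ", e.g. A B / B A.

D E B A C / E D A C B / B C E D A / C A D B E / A B C E D

(r1,c2) = E
(r1,c3) = B
(r1,c5) = C
(r2,c3) = A
(r2,c5) = B
(r3,c1) = B
(r3,c4) = D
(r3,c5) = A
(r4,c1) = C
(r4,c2) = A
(r4,c3) = D
(r5,c5) = D
(r2,c1) = E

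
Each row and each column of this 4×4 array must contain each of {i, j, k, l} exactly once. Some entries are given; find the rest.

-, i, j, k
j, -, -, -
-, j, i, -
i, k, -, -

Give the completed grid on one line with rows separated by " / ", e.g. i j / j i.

(r1,c1): row 1 has {i,j,k}; column 1 has {i,j}, so it must be l.
(r2,c2): row 2 has {j}; column 2 has {i,j,k}, so it must be l.
(r2,c3): row 2 has {j,l}; column 3 has {i,j}, so it must be k.
(r2,c4): row 2 has {j,k,l}; column 4 has {k}, so it must be i.
(r3,c1): row 3 has {i,j}; column 1 has {i,j,l}, so it must be k.
(r3,c4): row 3 has {i,j,k}; column 4 has {i,k}, so it must be l.
(r4,c3): row 4 has {i,k}; column 3 has {i,j,k}, so it must be l.
(r4,c4): row 4 has {i,k,l}; column 4 has {i,k,l}, so it must be j.

l i j k / j l k i / k j i l / i k l j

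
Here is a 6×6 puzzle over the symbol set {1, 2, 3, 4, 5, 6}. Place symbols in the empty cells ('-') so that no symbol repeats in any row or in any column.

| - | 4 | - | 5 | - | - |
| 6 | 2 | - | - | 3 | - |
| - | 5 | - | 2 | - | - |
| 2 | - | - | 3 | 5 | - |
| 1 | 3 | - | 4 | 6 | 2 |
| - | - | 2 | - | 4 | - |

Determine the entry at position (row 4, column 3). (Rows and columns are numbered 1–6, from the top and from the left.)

(r1,c1) = 3
(r2,c4) = 1
(r3,c1) = 4
(r3,c5) = 1
(r5,c3) = 5
(r6,c1) = 5
(r6,c4) = 6
(r1,c5) = 2
(r2,c3) = 4
(r2,c6) = 5
(r6,c2) = 1
(r6,c6) = 3
(r3,c6) = 6
(r4,c2) = 6
(r4,c3) = 1

1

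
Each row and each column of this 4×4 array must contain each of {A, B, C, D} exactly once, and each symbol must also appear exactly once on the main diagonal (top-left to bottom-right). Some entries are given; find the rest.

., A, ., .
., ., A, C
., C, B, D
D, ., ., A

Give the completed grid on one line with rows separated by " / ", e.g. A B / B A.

C A D B / B D A C / A C B D / D B C A

Cell (r1,c1): row 1 has {A}; column 1 has {D}; the diagonal has {A,B} → C.
Cell (r1,c3): row 1 has {A,C}; column 3 has {A,B} → D.
Cell (r1,c4): row 1 has {A,C,D}; column 4 has {A,C,D} → B.
Cell (r2,c1): row 2 has {A,C}; column 1 has {C,D} → B.
Cell (r2,c2): row 2 has {A,B,C}; column 2 has {A,C}; the diagonal has {A,B,C} → D.
Cell (r3,c1): row 3 has {B,C,D}; column 1 has {B,C,D} → A.
Cell (r4,c2): row 4 has {A,D}; column 2 has {A,C,D} → B.
Cell (r4,c3): row 4 has {A,B,D}; column 3 has {A,B,D} → C.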